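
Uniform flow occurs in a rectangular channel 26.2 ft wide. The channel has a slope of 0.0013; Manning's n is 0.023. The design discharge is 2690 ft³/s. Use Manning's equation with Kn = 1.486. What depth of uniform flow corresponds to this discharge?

y_n = 12.7 ft

Manning's equation rearranged: A R^(2/3) = nQ / (1.486·√S) = 0.023 × 2690 / (1.486 × √0.0013) = 1155.
Try y = 10.5 ft: A R^(2/3) = 891 — too small.
Try y = 14 ft: A R^(2/3) = 1312 — too large.
Try y = 12.7 ft: A R^(2/3) = 1153 — close enough.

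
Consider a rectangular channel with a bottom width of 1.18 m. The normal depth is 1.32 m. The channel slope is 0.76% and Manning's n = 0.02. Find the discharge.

Q = 3.73 m³/s

Flow area A = b·y = 1.18 × 1.32 = 1.558 m². Wetted perimeter P = b + 2y = 1.18 + 2×1.32 = 3.82 m.
Hydraulic radius R = A/P = 1.558/3.82 = 0.4077 m.
Manning's equation: Q = (1/n) A R^(2/3) S^(1/2) = (1/0.02) × 1.558 × 0.4077^(2/3) × 0.0076^(1/2) = 3.73 m³/s.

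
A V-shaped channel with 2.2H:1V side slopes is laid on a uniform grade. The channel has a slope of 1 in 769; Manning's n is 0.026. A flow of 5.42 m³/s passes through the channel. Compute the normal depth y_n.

Manning's equation rearranged: A R^(2/3) = nQ / (1·√S) = 0.026 × 5.42 / (√0.0013) = 3.908.
Trying y = 1.74 m: A R^(2/3) = 5.702 — too large.
Trying y = 1.23 m: A R^(2/3) = 2.261 — too small.
Trying y = 1.51 m: A R^(2/3) = 3.907 — ≈ 3.908.

y_n = 1.51 m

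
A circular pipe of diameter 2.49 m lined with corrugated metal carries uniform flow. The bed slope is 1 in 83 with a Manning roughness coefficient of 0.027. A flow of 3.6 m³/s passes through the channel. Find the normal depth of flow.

y_n = 0.848 m

Manning's equation rearranged: A R^(2/3) = nQ / (1·√S) = 0.027 × 3.6 / (√0.01205) = 0.8855.
Trying y = 0.624 m: A R^(2/3) = 0.4886 — too small.
Trying y = 1.02 m: A R^(2/3) = 1.249 — too large.
Trying y = 0.848 m: A R^(2/3) = 0.8865 — close enough.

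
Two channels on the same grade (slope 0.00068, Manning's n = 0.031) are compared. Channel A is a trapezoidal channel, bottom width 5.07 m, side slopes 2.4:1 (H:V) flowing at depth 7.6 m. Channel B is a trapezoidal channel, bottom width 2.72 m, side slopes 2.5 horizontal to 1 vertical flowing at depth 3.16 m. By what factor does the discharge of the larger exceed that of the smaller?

9.3

Channel A: With bottom width b = 5.07 m and side slope z = 2.4: A = (b + zy)y = (5.07 + 2.4×7.6)×7.6 = 177.2 m²; P = b + 2y√(1+z²) = 5.07 + 2×7.6×2.6 = 44.59 m. Hydraulic radius R = A/P = 177.2/44.59 = 3.973 m. Q_A = (1/0.031)·177.2·3.973^(2/3)·√0.00068 = 373.8 m³/s.
Channel B: With bottom width b = 2.72 m and side slope z = 2.5: A = (b + zy)y = (2.72 + 2.5×3.16)×3.16 = 33.56 m²; P = b + 2y√(1+z²) = 2.72 + 2×3.16×2.693 = 19.74 m. Hydraulic radius R = A/P = 33.56/19.74 = 1.7 m. Q_B = (1/0.031)·33.56·1.7^(2/3)·√0.00068 = 40.22 m³/s.
The larger discharge is 373.8 m³/s and the smaller is 40.22 m³/s; the ratio is 9.3.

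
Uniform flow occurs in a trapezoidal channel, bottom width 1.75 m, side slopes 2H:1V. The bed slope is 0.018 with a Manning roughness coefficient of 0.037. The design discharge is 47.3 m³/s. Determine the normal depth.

y_n = 2.07 m

Manning's equation rearranged: A R^(2/3) = nQ / (1·√S) = 0.037 × 47.3 / (√0.018) = 13.04.
Try y = 1.44 m: A R^(2/3) = 5.813 — short.
Try y = 2.27 m: A R^(2/3) = 16.12 — over.
Try y = 2.07 m: A R^(2/3) = 13.05 — matches.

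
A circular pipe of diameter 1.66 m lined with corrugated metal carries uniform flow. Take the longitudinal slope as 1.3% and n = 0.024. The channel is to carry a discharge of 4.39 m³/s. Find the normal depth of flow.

Manning's equation rearranged: A R^(2/3) = nQ / (1·√S) = 0.024 × 4.39 / (√0.013) = 0.9241.
At y = 1.37 m: A R^(2/3) = 1.211 — over.
At y = 0.974 m: A R^(2/3) = 0.7816 — short.
At y = 1.09 m: A R^(2/3) = 0.924 — close enough.

y_n = 1.09 m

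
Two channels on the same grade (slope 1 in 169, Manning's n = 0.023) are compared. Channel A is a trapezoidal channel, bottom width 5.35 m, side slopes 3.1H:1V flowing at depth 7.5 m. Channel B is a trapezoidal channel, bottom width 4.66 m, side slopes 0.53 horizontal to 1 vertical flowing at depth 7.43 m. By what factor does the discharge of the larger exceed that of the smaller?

Channel A: With bottom width b = 5.35 m and side slope z = 3.1: A = (b + zy)y = (5.35 + 3.1×7.5)×7.5 = 214.5 m²; P = b + 2y√(1+z²) = 5.35 + 2×7.5×3.257 = 54.21 m. Hydraulic radius R = A/P = 214.5/54.21 = 3.957 m. Q_A = (1/0.023)·214.5·3.957^(2/3)·√0.005917 = 1795 m³/s.
Channel B: With bottom width b = 4.66 m and side slope z = 0.53: A = (b + zy)y = (4.66 + 0.53×7.43)×7.43 = 63.88 m²; P = b + 2y√(1+z²) = 4.66 + 2×7.43×1.132 = 21.48 m. Hydraulic radius R = A/P = 63.88/21.48 = 2.974 m. Q_B = (1/0.023)·63.88·2.974^(2/3)·√0.005917 = 441.9 m³/s.
The larger discharge is 1795 m³/s and the smaller is 441.9 m³/s; the ratio is 4.06.

4.06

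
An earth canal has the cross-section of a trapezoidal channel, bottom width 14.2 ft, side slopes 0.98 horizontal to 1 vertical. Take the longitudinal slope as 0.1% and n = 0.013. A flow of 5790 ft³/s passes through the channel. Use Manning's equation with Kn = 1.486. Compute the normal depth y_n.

y_n = 14.6 ft

Manning's equation rearranged: A R^(2/3) = nQ / (1.486·√S) = 0.013 × 5790 / (1.486 × √0.001) = 1602.
Try y = 17.3 ft: A R^(2/3) = 2263 — high.
Try y = 14.6 ft: A R^(2/3) = 1603 — matches.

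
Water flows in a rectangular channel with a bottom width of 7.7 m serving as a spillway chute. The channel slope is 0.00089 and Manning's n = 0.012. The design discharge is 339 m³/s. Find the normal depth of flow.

Manning's equation rearranged: A R^(2/3) = nQ / (1·√S) = 0.012 × 339 / (√0.00089) = 136.4.
Trying y = 11.3 m: A R^(2/3) = 175.8 — over.
Trying y = 6.91 m: A R^(2/3) = 97.29 — short.
Trying y = 9.12 m: A R^(2/3) = 136.4 — close enough.

y_n = 9.12 m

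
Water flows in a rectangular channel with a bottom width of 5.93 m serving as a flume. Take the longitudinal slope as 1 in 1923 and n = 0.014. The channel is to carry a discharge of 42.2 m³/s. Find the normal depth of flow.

Manning's equation rearranged: A R^(2/3) = nQ / (1·√S) = 0.014 × 42.2 / (√0.00052) = 25.91.
Trying y = 3.54 m: A R^(2/3) = 28.88 — high.
Trying y = 3.26 m: A R^(2/3) = 25.92 — matches.

y_n = 3.26 m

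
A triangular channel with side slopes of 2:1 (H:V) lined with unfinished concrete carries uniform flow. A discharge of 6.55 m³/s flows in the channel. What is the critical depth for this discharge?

At critical depth, Q² T / (g A³) = 1, i.e. A³/T = Q²/g = 6.55²/9.81 = 4.373.
Try y = 1.28 m: A³/T = 6.872 — over.
Try y = 1.17 m: A³/T = 4.385 — matches.

y_c = 1.17 m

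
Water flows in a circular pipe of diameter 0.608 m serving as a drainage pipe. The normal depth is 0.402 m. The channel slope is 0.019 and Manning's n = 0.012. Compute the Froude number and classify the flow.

supercritical

For a circular section of diameter D = 0.608 m at depth y = 0.402 m, the central angle is θ = 2 arccos(1 − 2y/D) = 3.798 rad. Then A = (D²/8)(θ − sin θ) = 0.2037 m² and P = Dθ/2 = 1.155 m.
Hydraulic radius R = A/P = 0.2037/1.155 = 0.1764 m.
V = (1/n) R^(2/3) √S = (1/0.012) × 0.1764^(2/3) × √0.019 = 3.613 m/s. Hydraulic depth D_h = A/T = 0.2037/0.5755 = 0.3539 m.
Froude number Fr = V/√(g·D_h) = 3.613/√(9.81×0.3539) = 1.94, which is greater than 1, so the flow is supercritical.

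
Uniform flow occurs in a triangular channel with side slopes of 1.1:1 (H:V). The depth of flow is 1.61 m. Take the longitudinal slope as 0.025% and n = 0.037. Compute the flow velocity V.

V = 0.303 m/s

For a triangular section with side slope z = 1.1: A = zy² = 1.1×1.61² = 2.851 m²; P = 2y√(1+z²) = 2×1.61×1.487 = 4.787 m.
Hydraulic radius R = A/P = 2.851/4.787 = 0.5957 m.
From Manning's equation, V = (1/n) R^(2/3) S^(1/2) = (1/0.037) × 0.5957^(2/3) × 0.00025^(1/2) = 0.303 m/s.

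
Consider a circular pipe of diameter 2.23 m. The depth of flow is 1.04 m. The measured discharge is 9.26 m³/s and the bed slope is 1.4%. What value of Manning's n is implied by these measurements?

For a circular section of diameter D = 2.23 m at depth y = 1.04 m, the central angle is θ = 2 arccos(1 − 2y/D) = 3.007 rad. Then A = (D²/8)(θ − sin θ) = 1.786 m² and P = Dθ/2 = 3.353 m.
Hydraulic radius R = A/P = 1.786/3.353 = 0.5326 m.
Rearranging Manning's equation: n = (1/Q) A R^(2/3) S^(1/2) = (1/9.26) × 1.786 × 0.5326^(2/3) × √0.014 = 0.015.

n = 0.015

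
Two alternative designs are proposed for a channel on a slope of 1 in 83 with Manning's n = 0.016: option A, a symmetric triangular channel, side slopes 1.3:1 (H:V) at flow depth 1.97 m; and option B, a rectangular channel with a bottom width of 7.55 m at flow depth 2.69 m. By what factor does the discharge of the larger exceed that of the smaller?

6.42

Channel A: For a triangular section with side slope z = 1.3: A = zy² = 1.3×1.97² = 5.045 m²; P = 2y√(1+z²) = 2×1.97×1.64 = 6.462 m. Hydraulic radius R = A/P = 5.045/6.462 = 0.7807 m. Q_A = (1/0.016)·5.045·0.7807^(2/3)·√0.01205 = 29.35 m³/s.
Channel B: Flow area A = b·y = 7.55 × 2.69 = 20.31 m². Wetted perimeter P = b + 2y = 7.55 + 2×2.69 = 12.93 m. Hydraulic radius R = A/P = 20.31/12.93 = 1.571 m. Q_B = (1/0.016)·20.31·1.571^(2/3)·√0.01205 = 188.3 m³/s.
The larger discharge is 188.3 m³/s and the smaller is 29.35 m³/s; the ratio is 6.42.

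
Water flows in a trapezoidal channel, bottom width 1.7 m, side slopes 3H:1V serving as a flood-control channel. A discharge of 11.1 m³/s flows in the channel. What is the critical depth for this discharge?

At critical depth, Q² T / (g A³) = 1, i.e. A³/T = Q²/g = 11.1²/9.81 = 12.56.
At y = 1.13 m: A³/T = 22.44 — over.
At y = 0.723 m: A³/T = 3.625 — short.
At y = 0.983 m: A³/T = 12.56 — close enough.

y_c = 0.983 m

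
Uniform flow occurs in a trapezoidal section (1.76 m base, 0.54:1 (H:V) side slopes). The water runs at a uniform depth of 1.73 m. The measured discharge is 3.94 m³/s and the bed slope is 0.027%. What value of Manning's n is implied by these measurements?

n = 0.017

With bottom width b = 1.76 m and side slope z = 0.54: A = (b + zy)y = (1.76 + 0.54×1.73)×1.73 = 4.661 m²; P = b + 2y√(1+z²) = 1.76 + 2×1.73×1.136 = 5.692 m.
Hydraulic radius R = A/P = 4.661/5.692 = 0.8188 m.
Rearranging Manning's equation: n = (1/Q) A R^(2/3) S^(1/2) = (1/3.94) × 4.661 × 0.8188^(2/3) × √0.00027 = 0.017.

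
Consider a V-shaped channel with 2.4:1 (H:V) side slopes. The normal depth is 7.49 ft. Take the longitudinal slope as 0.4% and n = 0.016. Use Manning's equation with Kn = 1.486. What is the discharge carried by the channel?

Q = 1810 ft³/s

For a triangular section with side slope z = 2.4: A = zy² = 2.4×7.49² = 134.6 ft²; P = 2y√(1+z²) = 2×7.49×2.6 = 38.95 ft.
Hydraulic radius R = A/P = 134.6/38.95 = 3.457 ft.
Manning's equation: Q = (1.486/n) A R^(2/3) S^(1/2) = (1.486/0.016) × 134.6 × 3.457^(2/3) × 0.004^(1/2) = 1810 ft³/s.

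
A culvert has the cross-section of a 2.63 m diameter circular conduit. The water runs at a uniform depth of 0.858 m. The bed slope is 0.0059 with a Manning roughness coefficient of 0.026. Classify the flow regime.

subcritical

For a circular section of diameter D = 2.63 m at depth y = 0.858 m, the central angle is θ = 2 arccos(1 − 2y/D) = 2.432 rad. Then A = (D²/8)(θ − sin θ) = 1.539 m² and P = Dθ/2 = 3.198 m.
Hydraulic radius R = A/P = 1.539/3.198 = 0.4813 m.
V = (1/n) R^(2/3) √S = (1/0.026) × 0.4813^(2/3) × √0.0059 = 1.814 m/s. Hydraulic depth D_h = A/T = 1.539/2.466 = 0.6241 m.
Froude number Fr = V/√(g·D_h) = 1.814/√(9.81×0.6241) = 0.733, which is less than 1, so the flow is subcritical.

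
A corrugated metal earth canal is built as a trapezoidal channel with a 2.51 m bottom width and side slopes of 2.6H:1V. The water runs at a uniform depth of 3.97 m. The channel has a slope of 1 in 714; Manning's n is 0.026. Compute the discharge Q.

With bottom width b = 2.51 m and side slope z = 2.6: A = (b + zy)y = (2.51 + 2.6×3.97)×3.97 = 50.94 m²; P = b + 2y√(1+z²) = 2.51 + 2×3.97×2.786 = 24.63 m.
Hydraulic radius R = A/P = 50.94/24.63 = 2.068 m.
Manning's equation: Q = (1/n) A R^(2/3) S^(1/2) = (1/0.026) × 50.94 × 2.068^(2/3) × 0.001401^(1/2) = 119 m³/s.

Q = 119 m³/s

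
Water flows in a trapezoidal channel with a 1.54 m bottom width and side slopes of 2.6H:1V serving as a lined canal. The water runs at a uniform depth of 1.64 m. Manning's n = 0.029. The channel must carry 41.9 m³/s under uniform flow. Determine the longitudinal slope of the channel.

With bottom width b = 1.54 m and side slope z = 2.6: A = (b + zy)y = (1.54 + 2.6×1.64)×1.64 = 9.519 m²; P = b + 2y√(1+z²) = 1.54 + 2×1.64×2.786 = 10.68 m.
Hydraulic radius R = A/P = 9.519/10.68 = 0.8915 m.
From Manning's equation, S = [nQ / (1 A R^(2/3))]² = [0.029 × 41.9 / (1 × 9.519 × 0.8915^(2/3))]² = 0.019.

S = 0.019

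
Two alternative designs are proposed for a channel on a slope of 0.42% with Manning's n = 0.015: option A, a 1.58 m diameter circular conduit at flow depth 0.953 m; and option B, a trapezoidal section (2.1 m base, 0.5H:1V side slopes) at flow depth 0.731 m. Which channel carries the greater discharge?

Channel A: For a circular section of diameter D = 1.58 m at depth y = 0.953 m, the central angle is θ = 2 arccos(1 − 2y/D) = 3.557 rad. Then A = (D²/8)(θ − sin θ) = 1.236 m² and P = Dθ/2 = 2.81 m. Hydraulic radius R = A/P = 1.236/2.81 = 0.4398 m. Q_A = (1/0.015)·1.236·0.4398^(2/3)·√0.0042 = 3.089 m³/s.
Channel B: With bottom width b = 2.1 m and side slope z = 0.5: A = (b + zy)y = (2.1 + 0.5×0.731)×0.731 = 1.802 m²; P = b + 2y√(1+z²) = 2.1 + 2×0.731×1.118 = 3.735 m. Hydraulic radius R = A/P = 1.802/3.735 = 0.4826 m. Q_B = (1/0.015)·1.802·0.4826^(2/3)·√0.0042 = 4.791 m³/s.
Q_A = 3.089 m³/s vs Q_B = 4.791 m³/s, so channel B carries more.

channel B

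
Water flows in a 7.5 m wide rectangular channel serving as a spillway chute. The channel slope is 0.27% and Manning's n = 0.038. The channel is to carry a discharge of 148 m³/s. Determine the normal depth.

y_n = 7.77 m

Manning's equation rearranged: A R^(2/3) = nQ / (1·√S) = 0.038 × 148 / (√0.0027) = 108.2.
Trying y = 5.99 m: A R^(2/3) = 78.42 — low.
Trying y = 9.45 m: A R^(2/3) = 136.9 — high.
Trying y = 7.77 m: A R^(2/3) = 108.2 — matches.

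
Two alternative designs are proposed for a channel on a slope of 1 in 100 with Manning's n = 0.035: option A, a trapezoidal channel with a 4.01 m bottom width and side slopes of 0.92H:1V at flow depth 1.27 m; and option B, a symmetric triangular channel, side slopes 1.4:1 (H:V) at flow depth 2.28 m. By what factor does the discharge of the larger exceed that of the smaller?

1.14

Channel A: With bottom width b = 4.01 m and side slope z = 0.92: A = (b + zy)y = (4.01 + 0.92×1.27)×1.27 = 6.577 m²; P = b + 2y√(1+z²) = 4.01 + 2×1.27×1.359 = 7.461 m. Hydraulic radius R = A/P = 6.577/7.461 = 0.8814 m. Q_A = (1/0.035)·6.577·0.8814^(2/3)·√0.01 = 17.27 m³/s.
Channel B: For a triangular section with side slope z = 1.4: A = zy² = 1.4×2.28² = 7.278 m²; P = 2y√(1+z²) = 2×2.28×1.72 = 7.845 m. Hydraulic radius R = A/P = 7.278/7.845 = 0.9277 m. Q_B = (1/0.035)·7.278·0.9277^(2/3)·√0.01 = 19.78 m³/s.
The larger discharge is 19.78 m³/s and the smaller is 17.27 m³/s; the ratio is 1.14.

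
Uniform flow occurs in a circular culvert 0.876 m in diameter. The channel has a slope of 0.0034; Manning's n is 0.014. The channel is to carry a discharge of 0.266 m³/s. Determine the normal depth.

y_n = 0.324 m

Manning's equation rearranged: A R^(2/3) = nQ / (1·√S) = 0.014 × 0.266 / (√0.0034) = 0.06387.
Trying y = 0.247 m: A R^(2/3) = 0.03801 — low.
Trying y = 0.368 m: A R^(2/3) = 0.08066 — high.
Trying y = 0.324 m: A R^(2/3) = 0.06385 — matches.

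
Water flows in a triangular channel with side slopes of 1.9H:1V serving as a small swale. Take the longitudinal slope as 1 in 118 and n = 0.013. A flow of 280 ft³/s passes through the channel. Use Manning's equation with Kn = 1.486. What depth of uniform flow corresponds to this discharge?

Manning's equation rearranged: A R^(2/3) = nQ / (1.486·√S) = 0.013 × 280 / (1.486 × √0.008475) = 26.61.
Try y = 3.64 ft: A R^(2/3) = 34.59 — high.
Try y = 2.26 ft: A R^(2/3) = 9.704 — low.
Try y = 3.3 ft: A R^(2/3) = 26.63 — close enough.

y_n = 3.3 ft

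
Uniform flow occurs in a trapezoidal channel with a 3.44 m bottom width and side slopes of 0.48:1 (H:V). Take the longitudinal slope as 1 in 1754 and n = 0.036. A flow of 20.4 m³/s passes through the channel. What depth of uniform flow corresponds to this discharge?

y_n = 3.98 m

Manning's equation rearranged: A R^(2/3) = nQ / (1·√S) = 0.036 × 20.4 / (√0.0005701) = 30.76.
At y = 5.03 m: A R^(2/3) = 47.01 — too large.
At y = 3.14 m: A R^(2/3) = 20.29 — too small.
At y = 3.98 m: A R^(2/3) = 30.75 — close enough.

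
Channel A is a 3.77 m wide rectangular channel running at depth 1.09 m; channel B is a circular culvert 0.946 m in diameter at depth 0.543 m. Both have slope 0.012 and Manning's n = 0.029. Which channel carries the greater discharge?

Channel A: Flow area A = b·y = 3.77 × 1.09 = 4.109 m². Wetted perimeter P = b + 2y = 3.77 + 2×1.09 = 5.95 m. Hydraulic radius R = A/P = 4.109/5.95 = 0.6906 m. Q_A = (1/0.029)·4.109·0.6906^(2/3)·√0.012 = 12.13 m³/s.
Channel B: For a circular section of diameter D = 0.946 m at depth y = 0.543 m, the central angle is θ = 2 arccos(1 − 2y/D) = 3.439 rad. Then A = (D²/8)(θ − sin θ) = 0.4174 m² and P = Dθ/2 = 1.626 m. Hydraulic radius R = A/P = 0.4174/1.626 = 0.2566 m. Q_B = (1/0.029)·0.4174·0.2566^(2/3)·√0.012 = 0.6367 m³/s.
Q_A = 12.13 m³/s vs Q_B = 0.6367 m³/s, so channel A carries more.

channel A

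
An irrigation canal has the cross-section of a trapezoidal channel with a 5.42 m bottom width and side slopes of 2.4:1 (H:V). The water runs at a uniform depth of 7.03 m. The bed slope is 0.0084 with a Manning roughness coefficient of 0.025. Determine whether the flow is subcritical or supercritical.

With bottom width b = 5.42 m and side slope z = 2.4: A = (b + zy)y = (5.42 + 2.4×7.03)×7.03 = 156.7 m²; P = b + 2y√(1+z²) = 5.42 + 2×7.03×2.6 = 41.98 m.
Hydraulic radius R = A/P = 156.7/41.98 = 3.733 m.
V = (1/n) R^(2/3) √S = (1/0.025) × 3.733^(2/3) × √0.0084 = 8.823 m/s. Hydraulic depth D_h = A/T = 156.7/39.16 = 4.001 m.
Froude number Fr = V/√(g·D_h) = 8.823/√(9.81×4.001) = 1.41, which is greater than 1, so the flow is supercritical.

supercritical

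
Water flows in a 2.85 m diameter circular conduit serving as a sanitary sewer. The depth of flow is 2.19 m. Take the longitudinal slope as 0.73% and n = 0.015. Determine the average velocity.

V = 5.16 m/s

For a circular section of diameter D = 2.85 m at depth y = 2.19 m, the central angle is θ = 2 arccos(1 − 2y/D) = 4.275 rad. Then A = (D²/8)(θ − sin θ) = 5.26 m² and P = Dθ/2 = 6.092 m.
Hydraulic radius R = A/P = 5.26/6.092 = 0.8635 m.
From Manning's equation, V = (1/n) R^(2/3) S^(1/2) = (1/0.015) × 0.8635^(2/3) × 0.0073^(1/2) = 5.16 m/s.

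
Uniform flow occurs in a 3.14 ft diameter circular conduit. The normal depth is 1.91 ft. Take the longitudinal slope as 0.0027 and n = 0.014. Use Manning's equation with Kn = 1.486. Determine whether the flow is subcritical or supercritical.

For a circular section of diameter D = 3.14 ft at depth y = 1.91 ft, the central angle is θ = 2 arccos(1 − 2y/D) = 3.578 rad. Then A = (D²/8)(θ − sin θ) = 4.931 ft² and P = Dθ/2 = 5.618 ft.
Hydraulic radius R = A/P = 4.931/5.618 = 0.8778 ft.
V = (1.486/n) R^(2/3) √S = (1.486/0.014) × 0.8778^(2/3) × √0.0027 = 5.056 ft/s. Hydraulic depth D_h = A/T = 4.931/3.065 = 1.609 ft.
Froude number Fr = V/√(g·D_h) = 5.056/√(32.2×1.609) = 0.703, which is less than 1, so the flow is subcritical.

subcritical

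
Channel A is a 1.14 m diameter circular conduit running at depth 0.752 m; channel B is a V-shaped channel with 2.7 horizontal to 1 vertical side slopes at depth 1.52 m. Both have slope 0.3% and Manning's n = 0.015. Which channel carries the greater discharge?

channel B

Channel A: For a circular section of diameter D = 1.14 m at depth y = 0.752 m, the central angle is θ = 2 arccos(1 − 2y/D) = 3.792 rad. Then A = (D²/8)(θ − sin θ) = 0.7143 m² and P = Dθ/2 = 2.161 m. Hydraulic radius R = A/P = 0.7143/2.161 = 0.3305 m. Q_A = (1/0.015)·0.7143·0.3305^(2/3)·√0.003 = 1.247 m³/s.
Channel B: For a triangular section with side slope z = 2.7: A = zy² = 2.7×1.52² = 6.238 m²; P = 2y√(1+z²) = 2×1.52×2.879 = 8.753 m. Hydraulic radius R = A/P = 6.238/8.753 = 0.7127 m. Q_B = (1/0.015)·6.238·0.7127^(2/3)·√0.003 = 18.17 m³/s.
Q_A = 1.247 m³/s vs Q_B = 18.17 m³/s, so channel B carries more.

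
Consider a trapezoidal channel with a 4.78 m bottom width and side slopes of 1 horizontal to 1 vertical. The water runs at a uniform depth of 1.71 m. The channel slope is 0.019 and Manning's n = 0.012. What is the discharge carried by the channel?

With bottom width b = 4.78 m and side slope z = 1: A = (b + zy)y = (4.78 + 1×1.71)×1.71 = 11.1 m²; P = b + 2y√(1+z²) = 4.78 + 2×1.71×1.414 = 9.617 m.
Hydraulic radius R = A/P = 11.1/9.617 = 1.154 m.
Manning's equation: Q = (1/n) A R^(2/3) S^(1/2) = (1/0.012) × 11.1 × 1.154^(2/3) × 0.019^(1/2) = 140 m³/s.

Q = 140 m³/s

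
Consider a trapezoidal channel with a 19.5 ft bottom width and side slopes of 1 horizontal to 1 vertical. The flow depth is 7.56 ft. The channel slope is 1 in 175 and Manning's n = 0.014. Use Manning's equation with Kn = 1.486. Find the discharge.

With bottom width b = 19.5 ft and side slope z = 1: A = (b + zy)y = (19.5 + 1×7.56)×7.56 = 204.6 ft²; P = b + 2y√(1+z²) = 19.5 + 2×7.56×1.414 = 40.88 ft.
Hydraulic radius R = A/P = 204.6/40.88 = 5.004 ft.
Manning's equation: Q = (1.486/n) A R^(2/3) S^(1/2) = (1.486/0.014) × 204.6 × 5.004^(2/3) × 0.005714^(1/2) = 4800 ft³/s.

Q = 4800 ft³/s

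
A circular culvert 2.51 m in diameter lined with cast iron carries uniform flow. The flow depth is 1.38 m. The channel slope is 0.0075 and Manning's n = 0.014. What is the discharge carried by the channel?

For a circular section of diameter D = 2.51 m at depth y = 1.38 m, the central angle is θ = 2 arccos(1 − 2y/D) = 3.341 rad. Then A = (D²/8)(θ − sin θ) = 2.787 m² and P = Dθ/2 = 4.193 m.
Hydraulic radius R = A/P = 2.787/4.193 = 0.6647 m.
Manning's equation: Q = (1/n) A R^(2/3) S^(1/2) = (1/0.014) × 2.787 × 0.6647^(2/3) × 0.0075^(1/2) = 13.1 m³/s.

Q = 13.1 m³/s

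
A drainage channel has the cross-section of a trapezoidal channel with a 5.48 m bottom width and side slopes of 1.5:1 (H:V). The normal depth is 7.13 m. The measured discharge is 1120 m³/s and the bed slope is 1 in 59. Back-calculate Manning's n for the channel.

n = 0.0321

With bottom width b = 5.48 m and side slope z = 1.5: A = (b + zy)y = (5.48 + 1.5×7.13)×7.13 = 115.3 m²; P = b + 2y√(1+z²) = 5.48 + 2×7.13×1.803 = 31.19 m.
Hydraulic radius R = A/P = 115.3/31.19 = 3.698 m.
Rearranging Manning's equation: n = (1/Q) A R^(2/3) S^(1/2) = (1/1120) × 115.3 × 3.698^(2/3) × √0.01695 = 0.0321.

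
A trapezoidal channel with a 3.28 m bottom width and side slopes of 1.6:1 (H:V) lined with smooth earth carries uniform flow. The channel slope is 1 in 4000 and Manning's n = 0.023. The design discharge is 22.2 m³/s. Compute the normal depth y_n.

Manning's equation rearranged: A R^(2/3) = nQ / (1·√S) = 0.023 × 22.2 / (√0.00025) = 32.29.
Trying y = 3.44 m: A R^(2/3) = 45.67 — too large.
Trying y = 2.33 m: A R^(2/3) = 19.97 — too small.
Trying y = 2.93 m: A R^(2/3) = 32.31 — matches.

y_n = 2.93 m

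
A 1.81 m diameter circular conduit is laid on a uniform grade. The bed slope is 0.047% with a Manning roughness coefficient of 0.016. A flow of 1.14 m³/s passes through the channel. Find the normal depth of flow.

y_n = 0.963 m

Manning's equation rearranged: A R^(2/3) = nQ / (1·√S) = 0.016 × 1.14 / (√0.00047) = 0.8413.
At y = 1.09 m: A R^(2/3) = 1.025 — over.
At y = 0.724 m: A R^(2/3) = 0.5111 — short.
At y = 0.963 m: A R^(2/3) = 0.8414 — ≈ 0.8413.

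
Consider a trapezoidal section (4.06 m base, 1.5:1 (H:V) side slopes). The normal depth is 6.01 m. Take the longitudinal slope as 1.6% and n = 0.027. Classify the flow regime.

supercritical

With bottom width b = 4.06 m and side slope z = 1.5: A = (b + zy)y = (4.06 + 1.5×6.01)×6.01 = 78.58 m²; P = b + 2y√(1+z²) = 4.06 + 2×6.01×1.803 = 25.73 m.
Hydraulic radius R = A/P = 78.58/25.73 = 3.054 m.
V = (1/n) R^(2/3) √S = (1/0.027) × 3.054^(2/3) × √0.016 = 9.862 m/s. Hydraulic depth D_h = A/T = 78.58/22.09 = 3.557 m.
Froude number Fr = V/√(g·D_h) = 9.862/√(9.81×3.557) = 1.67, which is greater than 1, so the flow is supercritical.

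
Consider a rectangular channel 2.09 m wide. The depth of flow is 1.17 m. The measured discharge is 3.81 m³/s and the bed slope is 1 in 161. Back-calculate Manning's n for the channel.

Flow area A = b·y = 2.09 × 1.17 = 2.445 m². Wetted perimeter P = b + 2y = 2.09 + 2×1.17 = 4.43 m.
Hydraulic radius R = A/P = 2.445/4.43 = 0.552 m.
Rearranging Manning's equation: n = (1/Q) A R^(2/3) S^(1/2) = (1/3.81) × 2.445 × 0.552^(2/3) × √0.006211 = 0.034.

n = 0.034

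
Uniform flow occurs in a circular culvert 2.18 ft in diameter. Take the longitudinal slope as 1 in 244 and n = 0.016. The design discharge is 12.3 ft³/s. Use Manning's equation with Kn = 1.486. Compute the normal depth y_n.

y_n = 1.52 ft

Manning's equation rearranged: A R^(2/3) = nQ / (1.486·√S) = 0.016 × 12.3 / (1.486 × √0.004098) = 2.069.
Try y = 1.79 ft: A R^(2/3) = 2.494 — too large.
Try y = 1.27 ft: A R^(2/3) = 1.599 — too small.
Try y = 1.52 ft: A R^(2/3) = 2.074 — close enough.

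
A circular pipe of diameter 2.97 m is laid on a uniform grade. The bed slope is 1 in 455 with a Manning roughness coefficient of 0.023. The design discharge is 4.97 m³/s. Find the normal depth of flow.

Manning's equation rearranged: A R^(2/3) = nQ / (1·√S) = 0.023 × 4.97 / (√0.002198) = 2.438.
Trying y = 1.58 m: A R^(2/3) = 3.151 — over.
Trying y = 1.18 m: A R^(2/3) = 1.891 — short.
Trying y = 1.36 m: A R^(2/3) = 2.44 — matches.

y_n = 1.36 m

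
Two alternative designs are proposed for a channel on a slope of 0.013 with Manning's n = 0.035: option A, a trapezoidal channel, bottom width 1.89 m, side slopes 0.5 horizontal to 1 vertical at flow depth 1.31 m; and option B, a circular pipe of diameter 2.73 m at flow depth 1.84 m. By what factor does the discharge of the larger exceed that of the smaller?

Channel A: With bottom width b = 1.89 m and side slope z = 0.5: A = (b + zy)y = (1.89 + 0.5×1.31)×1.31 = 3.334 m²; P = b + 2y√(1+z²) = 1.89 + 2×1.31×1.118 = 4.819 m. Hydraulic radius R = A/P = 3.334/4.819 = 0.6918 m. Q_A = (1/0.035)·3.334·0.6918^(2/3)·√0.013 = 8.495 m³/s.
Channel B: For a circular section of diameter D = 2.73 m at depth y = 1.84 m, the central angle is θ = 2 arccos(1 − 2y/D) = 3.852 rad. Then A = (D²/8)(θ − sin θ) = 4.197 m² and P = Dθ/2 = 5.259 m. Hydraulic radius R = A/P = 4.197/5.259 = 0.7981 m. Q_B = (1/0.035)·4.197·0.7981^(2/3)·√0.013 = 11.76 m³/s.
The larger discharge is 11.76 m³/s and the smaller is 8.495 m³/s; the ratio is 1.38.

1.38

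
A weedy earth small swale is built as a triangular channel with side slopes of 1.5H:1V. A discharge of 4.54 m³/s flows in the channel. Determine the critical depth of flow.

At critical depth, Q² T / (g A³) = 1, i.e. A³/T = Q²/g = 4.54²/9.81 = 2.101.
At y = 1.24 m: A³/T = 3.298 — over.
At y = 1.13 m: A³/T = 2.073 — matches.

y_c = 1.13 m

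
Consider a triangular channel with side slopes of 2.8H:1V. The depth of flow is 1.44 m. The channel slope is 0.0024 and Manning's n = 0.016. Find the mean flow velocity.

V = 2.36 m/s

For a triangular section with side slope z = 2.8: A = zy² = 2.8×1.44² = 5.806 m²; P = 2y√(1+z²) = 2×1.44×2.973 = 8.563 m.
Hydraulic radius R = A/P = 5.806/8.563 = 0.6781 m.
From Manning's equation, V = (1/n) R^(2/3) S^(1/2) = (1/0.016) × 0.6781^(2/3) × 0.0024^(1/2) = 2.36 m/s.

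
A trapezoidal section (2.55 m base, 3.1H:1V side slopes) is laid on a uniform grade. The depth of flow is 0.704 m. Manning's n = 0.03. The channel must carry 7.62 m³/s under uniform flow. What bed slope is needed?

S = 0.013

With bottom width b = 2.55 m and side slope z = 3.1: A = (b + zy)y = (2.55 + 3.1×0.704)×0.704 = 3.332 m²; P = b + 2y√(1+z²) = 2.55 + 2×0.704×3.257 = 7.136 m.
Hydraulic radius R = A/P = 3.332/7.136 = 0.4669 m.
From Manning's equation, S = [nQ / (1 A R^(2/3))]² = [0.03 × 7.62 / (1 × 3.332 × 0.4669^(2/3))]² = 0.013.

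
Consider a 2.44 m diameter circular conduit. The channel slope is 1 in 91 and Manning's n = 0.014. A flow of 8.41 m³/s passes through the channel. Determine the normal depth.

Manning's equation rearranged: A R^(2/3) = nQ / (1·√S) = 0.014 × 8.41 / (√0.01099) = 1.123.
Try y = 0.735 m: A R^(2/3) = 0.6639 — short.
Try y = 1.07 m: A R^(2/3) = 1.338 — over.
Try y = 0.971 m: A R^(2/3) = 1.123 — close enough.

y_n = 0.971 m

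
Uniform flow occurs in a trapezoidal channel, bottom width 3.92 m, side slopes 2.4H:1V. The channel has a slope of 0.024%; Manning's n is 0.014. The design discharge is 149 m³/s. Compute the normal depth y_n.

y_n = 4.74 m

Manning's equation rearranged: A R^(2/3) = nQ / (1·√S) = 0.014 × 149 / (√0.00024) = 134.7.
Trying y = 5.64 m: A R^(2/3) = 203 — over.
Trying y = 3.86 m: A R^(2/3) = 84.01 — short.
Trying y = 4.74 m: A R^(2/3) = 134.9 — matches.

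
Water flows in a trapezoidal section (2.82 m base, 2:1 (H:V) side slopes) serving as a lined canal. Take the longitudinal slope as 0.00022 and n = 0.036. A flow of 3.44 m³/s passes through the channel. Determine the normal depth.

y_n = 1.51 m

Manning's equation rearranged: A R^(2/3) = nQ / (1·√S) = 0.036 × 3.44 / (√0.00022) = 8.349.
Try y = 1.81 m: A R^(2/3) = 12.18 — over.
Try y = 1.33 m: A R^(2/3) = 6.444 — short.
Try y = 1.51 m: A R^(2/3) = 8.349 — ≈ 8.349.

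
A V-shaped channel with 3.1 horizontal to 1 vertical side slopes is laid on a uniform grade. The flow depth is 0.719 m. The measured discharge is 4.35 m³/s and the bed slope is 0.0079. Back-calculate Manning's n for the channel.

n = 0.016

For a triangular section with side slope z = 3.1: A = zy² = 3.1×0.719² = 1.603 m²; P = 2y√(1+z²) = 2×0.719×3.257 = 4.684 m.
Hydraulic radius R = A/P = 1.603/4.684 = 0.3421 m.
Rearranging Manning's equation: n = (1/Q) A R^(2/3) S^(1/2) = (1/4.35) × 1.603 × 0.3421^(2/3) × √0.0079 = 0.016.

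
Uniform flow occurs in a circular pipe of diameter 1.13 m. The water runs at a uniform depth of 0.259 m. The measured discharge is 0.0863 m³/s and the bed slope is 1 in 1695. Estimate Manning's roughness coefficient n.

For a circular section of diameter D = 1.13 m at depth y = 0.259 m, the central angle is θ = 2 arccos(1 − 2y/D) = 1.997 rad. Then A = (D²/8)(θ − sin θ) = 0.1734 m² and P = Dθ/2 = 1.128 m.
Hydraulic radius R = A/P = 0.1734/1.128 = 0.1537 m.
Rearranging Manning's equation: n = (1/Q) A R^(2/3) S^(1/2) = (1/0.0863) × 0.1734 × 0.1537^(2/3) × √0.00059 = 0.014.

n = 0.014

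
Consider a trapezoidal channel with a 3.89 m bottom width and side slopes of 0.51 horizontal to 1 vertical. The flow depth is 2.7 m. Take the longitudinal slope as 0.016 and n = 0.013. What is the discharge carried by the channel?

Q = 176 m³/s

With bottom width b = 3.89 m and side slope z = 0.51: A = (b + zy)y = (3.89 + 0.51×2.7)×2.7 = 14.22 m²; P = b + 2y√(1+z²) = 3.89 + 2×2.7×1.123 = 9.952 m.
Hydraulic radius R = A/P = 14.22/9.952 = 1.429 m.
Manning's equation: Q = (1/n) A R^(2/3) S^(1/2) = (1/0.013) × 14.22 × 1.429^(2/3) × 0.016^(1/2) = 176 m³/s.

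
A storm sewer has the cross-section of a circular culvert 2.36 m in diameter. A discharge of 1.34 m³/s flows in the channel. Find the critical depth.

At critical depth, Q² T / (g A³) = 1, i.e. A³/T = Q²/g = 1.34²/9.81 = 0.183.
At y = 0.385 m: A³/T = 0.05751 — too small.
At y = 0.517 m: A³/T = 0.1827 — ≈ 0.183.

y_c = 0.517 m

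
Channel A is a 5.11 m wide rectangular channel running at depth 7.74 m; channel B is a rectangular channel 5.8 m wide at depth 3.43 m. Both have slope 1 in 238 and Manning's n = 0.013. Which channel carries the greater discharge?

Channel A: Flow area A = b·y = 5.11 × 7.74 = 39.55 m². Wetted perimeter P = b + 2y = 5.11 + 2×7.74 = 20.59 m. Hydraulic radius R = A/P = 39.55/20.59 = 1.921 m. Q_A = (1/0.013)·39.55·1.921^(2/3)·√0.004202 = 304.7 m³/s.
Channel B: Flow area A = b·y = 5.8 × 3.43 = 19.89 m². Wetted perimeter P = b + 2y = 5.8 + 2×3.43 = 12.66 m. Hydraulic radius R = A/P = 19.89/12.66 = 1.571 m. Q_B = (1/0.013)·19.89·1.571^(2/3)·√0.004202 = 134.1 m³/s.
Q_A = 304.7 m³/s vs Q_B = 134.1 m³/s, so channel A carries more.

channel A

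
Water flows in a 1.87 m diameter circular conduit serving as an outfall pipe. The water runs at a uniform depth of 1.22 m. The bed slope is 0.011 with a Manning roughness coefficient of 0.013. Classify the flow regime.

For a circular section of diameter D = 1.87 m at depth y = 1.22 m, the central angle is θ = 2 arccos(1 − 2y/D) = 3.761 rad. Then A = (D²/8)(θ − sin θ) = 1.898 m² and P = Dθ/2 = 3.517 m.
Hydraulic radius R = A/P = 1.898/3.517 = 0.5397 m.
V = (1/n) R^(2/3) √S = (1/0.013) × 0.5397^(2/3) × √0.011 = 5.348 m/s. Hydraulic depth D_h = A/T = 1.898/1.781 = 1.066 m.
Froude number Fr = V/√(g·D_h) = 5.348/√(9.81×1.066) = 1.65, which is greater than 1, so the flow is supercritical.

supercritical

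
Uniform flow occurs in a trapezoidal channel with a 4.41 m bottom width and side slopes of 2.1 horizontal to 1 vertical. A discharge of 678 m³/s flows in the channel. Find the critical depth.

At critical depth, Q² T / (g A³) = 1, i.e. A³/T = Q²/g = 678²/9.81 = 46860.
Trying y = 7.98 m: A³/T = 127100 — too large.
Trying y = 4.71 m: A³/T = 12630 — too small.
Trying y = 6.38 m: A³/T = 47000 — close enough.

y_c = 6.38 m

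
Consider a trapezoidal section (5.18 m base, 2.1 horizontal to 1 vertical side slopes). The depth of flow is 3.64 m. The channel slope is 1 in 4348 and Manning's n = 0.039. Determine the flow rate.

With bottom width b = 5.18 m and side slope z = 2.1: A = (b + zy)y = (5.18 + 2.1×3.64)×3.64 = 46.68 m²; P = b + 2y√(1+z²) = 5.18 + 2×3.64×2.326 = 22.11 m.
Hydraulic radius R = A/P = 46.68/22.11 = 2.111 m.
Manning's equation: Q = (1/n) A R^(2/3) S^(1/2) = (1/0.039) × 46.68 × 2.111^(2/3) × 0.00023^(1/2) = 29.9 m³/s.

Q = 29.9 m³/s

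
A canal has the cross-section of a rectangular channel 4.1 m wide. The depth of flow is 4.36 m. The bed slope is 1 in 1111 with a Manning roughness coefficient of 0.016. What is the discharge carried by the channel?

Flow area A = b·y = 4.1 × 4.36 = 17.88 m². Wetted perimeter P = b + 2y = 4.1 + 2×4.36 = 12.82 m.
Hydraulic radius R = A/P = 17.88/12.82 = 1.394 m.
Manning's equation: Q = (1/n) A R^(2/3) S^(1/2) = (1/0.016) × 17.88 × 1.394^(2/3) × 0.0009001^(1/2) = 41.8 m³/s.

Q = 41.8 m³/s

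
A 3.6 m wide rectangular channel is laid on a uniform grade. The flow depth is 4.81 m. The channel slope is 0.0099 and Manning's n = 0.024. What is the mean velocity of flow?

V = 4.96 m/s

Flow area A = b·y = 3.6 × 4.81 = 17.32 m². Wetted perimeter P = b + 2y = 3.6 + 2×4.81 = 13.22 m.
Hydraulic radius R = A/P = 17.32/13.22 = 1.31 m.
From Manning's equation, V = (1/n) R^(2/3) S^(1/2) = (1/0.024) × 1.31^(2/3) × 0.0099^(1/2) = 4.96 m/s.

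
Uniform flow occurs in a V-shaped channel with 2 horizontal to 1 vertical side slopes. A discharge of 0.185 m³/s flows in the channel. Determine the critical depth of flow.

At critical depth, Q² T / (g A³) = 1, i.e. A³/T = Q²/g = 0.185²/9.81 = 0.003489.
At y = 0.196 m: A³/T = 0.0005785 — too small.
At y = 0.351 m: A³/T = 0.01066 — too large.
At y = 0.281 m: A³/T = 0.003504 — close enough.

y_c = 0.281 m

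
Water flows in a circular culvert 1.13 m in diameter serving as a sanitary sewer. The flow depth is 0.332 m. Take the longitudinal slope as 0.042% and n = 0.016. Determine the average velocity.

For a circular section of diameter D = 1.13 m at depth y = 0.332 m, the central angle is θ = 2 arccos(1 − 2y/D) = 2.291 rad. Then A = (D²/8)(θ − sin θ) = 0.2458 m² and P = Dθ/2 = 1.295 m.
Hydraulic radius R = A/P = 0.2458/1.295 = 0.1899 m.
From Manning's equation, V = (1/n) R^(2/3) S^(1/2) = (1/0.016) × 0.1899^(2/3) × 0.00042^(1/2) = 0.423 m/s.

V = 0.423 m/s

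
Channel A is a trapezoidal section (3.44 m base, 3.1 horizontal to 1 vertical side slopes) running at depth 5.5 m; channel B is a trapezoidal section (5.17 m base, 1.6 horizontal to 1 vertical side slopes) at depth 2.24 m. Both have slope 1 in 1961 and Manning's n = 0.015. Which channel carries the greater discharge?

channel A

Channel A: With bottom width b = 3.44 m and side slope z = 3.1: A = (b + zy)y = (3.44 + 3.1×5.5)×5.5 = 112.7 m²; P = b + 2y√(1+z²) = 3.44 + 2×5.5×3.257 = 39.27 m. Hydraulic radius R = A/P = 112.7/39.27 = 2.87 m. Q_A = (1/0.015)·112.7·2.87^(2/3)·√0.0005099 = 342.6 m³/s.
Channel B: With bottom width b = 5.17 m and side slope z = 1.6: A = (b + zy)y = (5.17 + 1.6×2.24)×2.24 = 19.61 m²; P = b + 2y√(1+z²) = 5.17 + 2×2.24×1.887 = 13.62 m. Hydraulic radius R = A/P = 19.61/13.62 = 1.439 m. Q_B = (1/0.015)·19.61·1.439^(2/3)·√0.0005099 = 37.63 m³/s.
Q_A = 342.6 m³/s vs Q_B = 37.63 m³/s, so channel A carries more.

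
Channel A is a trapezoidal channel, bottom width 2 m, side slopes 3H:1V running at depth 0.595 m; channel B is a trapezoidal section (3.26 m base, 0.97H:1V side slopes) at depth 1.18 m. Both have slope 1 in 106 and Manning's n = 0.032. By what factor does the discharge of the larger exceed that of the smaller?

Channel A: With bottom width b = 2 m and side slope z = 3: A = (b + zy)y = (2 + 3×0.595)×0.595 = 2.252 m²; P = b + 2y√(1+z²) = 2 + 2×0.595×3.162 = 5.763 m. Hydraulic radius R = A/P = 2.252/5.763 = 0.3908 m. Q_A = (1/0.032)·2.252·0.3908^(2/3)·√0.009434 = 3.654 m³/s.
Channel B: With bottom width b = 3.26 m and side slope z = 0.97: A = (b + zy)y = (3.26 + 0.97×1.18)×1.18 = 5.197 m²; P = b + 2y√(1+z²) = 3.26 + 2×1.18×1.393 = 6.548 m. Hydraulic radius R = A/P = 5.197/6.548 = 0.7938 m. Q_B = (1/0.032)·5.197·0.7938^(2/3)·√0.009434 = 13.52 m³/s.
The larger discharge is 13.52 m³/s and the smaller is 3.654 m³/s; the ratio is 3.7.

3.7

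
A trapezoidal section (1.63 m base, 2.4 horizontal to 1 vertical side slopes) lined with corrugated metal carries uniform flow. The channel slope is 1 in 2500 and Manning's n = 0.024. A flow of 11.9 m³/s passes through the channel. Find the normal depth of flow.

y_n = 2.05 m

Manning's equation rearranged: A R^(2/3) = nQ / (1·√S) = 0.024 × 11.9 / (√0.0004) = 14.28.
At y = 1.67 m: A R^(2/3) = 8.86 — short.
At y = 2.49 m: A R^(2/3) = 22.55 — over.
At y = 2.05 m: A R^(2/3) = 14.24 — matches.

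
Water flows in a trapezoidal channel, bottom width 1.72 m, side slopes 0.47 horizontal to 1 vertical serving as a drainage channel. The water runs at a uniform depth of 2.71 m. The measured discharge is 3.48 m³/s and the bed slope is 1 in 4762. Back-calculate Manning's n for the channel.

n = 0.035

With bottom width b = 1.72 m and side slope z = 0.47: A = (b + zy)y = (1.72 + 0.47×2.71)×2.71 = 8.113 m²; P = b + 2y√(1+z²) = 1.72 + 2×2.71×1.105 = 7.709 m.
Hydraulic radius R = A/P = 8.113/7.709 = 1.052 m.
Rearranging Manning's equation: n = (1/Q) A R^(2/3) S^(1/2) = (1/3.48) × 8.113 × 1.052^(2/3) × √0.00021 = 0.035.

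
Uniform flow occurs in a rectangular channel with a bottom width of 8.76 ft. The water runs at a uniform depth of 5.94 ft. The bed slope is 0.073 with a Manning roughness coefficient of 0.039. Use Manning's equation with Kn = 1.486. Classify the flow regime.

Flow area A = b·y = 8.76 × 5.94 = 52.03 ft². Wetted perimeter P = b + 2y = 8.76 + 2×5.94 = 20.64 ft.
Hydraulic radius R = A/P = 52.03/20.64 = 2.521 ft.
V = (1.486/n) R^(2/3) √S = (1.486/0.039) × 2.521^(2/3) × √0.073 = 19.07 ft/s. Hydraulic depth D_h = A/T = 52.03/8.76 = 5.94 ft.
Froude number Fr = V/√(g·D_h) = 19.07/√(32.2×5.94) = 1.38, which is greater than 1, so the flow is supercritical.

supercritical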